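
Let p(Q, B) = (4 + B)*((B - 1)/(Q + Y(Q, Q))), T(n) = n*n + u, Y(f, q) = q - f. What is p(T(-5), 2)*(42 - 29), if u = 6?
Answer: 78/31 ≈ 2.5161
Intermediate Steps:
T(n) = 6 + n**2 (T(n) = n*n + 6 = n**2 + 6 = 6 + n**2)
p(Q, B) = (-1 + B)*(4 + B)/Q (p(Q, B) = (4 + B)*((B - 1)/(Q + (Q - Q))) = (4 + B)*((-1 + B)/(Q + 0)) = (4 + B)*((-1 + B)/Q) = (-1 + B)*(4 + B)/Q)
p(T(-5), 2)*(42 - 29) = ((-4 + 2**2 + 3*2)/(6 + (-5)**2))*(42 - 29) = ((-4 + 4 + 6)/(6 + 25))*13 = (6/31)*13 = 78/31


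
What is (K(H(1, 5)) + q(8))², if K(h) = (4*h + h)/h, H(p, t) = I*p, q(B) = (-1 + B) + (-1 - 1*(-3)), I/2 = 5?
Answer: 196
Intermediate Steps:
I = 10 (I = 2*5 = 10)
q(B) = 1 + B (q(B) = (-1 + B) + (-1 + 3) = (-1 + B) + 2 = 1 + B)
H(p, t) = 10*p
K(h) = 5 (K(h) = (5*h)/h = 5)
(K(H(1, 5)) + q(8))² = (5 + (1 + 8))² = (5 + 9)² = 14² = 196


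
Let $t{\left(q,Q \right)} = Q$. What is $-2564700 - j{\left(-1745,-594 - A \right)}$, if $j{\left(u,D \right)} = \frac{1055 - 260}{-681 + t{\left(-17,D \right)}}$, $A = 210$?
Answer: $- \frac{253905247}{99} \approx -2.5647 \cdot 10^{6}$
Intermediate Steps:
$j{\left(u,D \right)} = \frac{795}{-681 + D}$ ($j{\left(u,D \right)} = \frac{1055 - 260}{-681 + D} = \frac{795}{-681 + D}$)
$-2564700 - j{\left(-1745,-594 - A \right)} = -2564700 - \frac{795}{-681 - 804} = -2564700 - \frac{795}{-1485} = -2564700 - 795 \left(- \frac{1}{1485}\right) = -2564700 - - \frac{53}{99} = -2564700 + \frac{53}{99} = - \frac{253905247}{99}$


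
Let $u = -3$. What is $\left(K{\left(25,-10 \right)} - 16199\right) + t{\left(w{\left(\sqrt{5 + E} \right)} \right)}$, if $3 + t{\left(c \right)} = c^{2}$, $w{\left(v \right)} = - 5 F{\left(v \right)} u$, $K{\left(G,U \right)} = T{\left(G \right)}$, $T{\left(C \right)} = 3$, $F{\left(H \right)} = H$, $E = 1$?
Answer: $-14849$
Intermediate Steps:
$K{\left(G,U \right)} = 3$
$w{\left(v \right)} = 15 v$ ($w{\left(v \right)} = - 5 v \left(-3\right) = 15 v$)
$t{\left(c \right)} = -3 + c^{2}$
$\left(K{\left(25,-10 \right)} - 16199\right) + t{\left(w{\left(\sqrt{5 + E} \right)} \right)} = \left(3 - 16199\right) - \left(3 - \left(15 \sqrt{5 + 1}\right)^{2}\right) = -16196 - \left(3 - \left(15 \sqrt{6}\right)^{2}\right) = -16196 + \left(-3 + 1350\right) = -16196 + 1347 = -14849$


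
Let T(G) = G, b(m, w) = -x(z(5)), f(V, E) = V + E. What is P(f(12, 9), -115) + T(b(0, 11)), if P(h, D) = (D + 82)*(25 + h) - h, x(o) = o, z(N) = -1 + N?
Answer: -1543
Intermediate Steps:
f(V, E) = E + V
b(m, w) = -4 (b(m, w) = -(-1 + 5) = -1*4 = -4)
P(h, D) = -h + (25 + h)*(82 + D) (P(h, D) = (82 + D)*(25 + h) - h = (25 + h)*(82 + D) - h = -h + (25 + h)*(82 + D))
P(f(12, 9), -115) + T(b(0, 11)) = (2050 + 25*(-115) + 81*(9 + 12) - 115*(9 + 12)) - 4 = (2050 - 2875 + 81*21 - 115*21) - 4 = (2050 - 2875 + 1701 - 2415) - 4 = -1539 - 4 = -1543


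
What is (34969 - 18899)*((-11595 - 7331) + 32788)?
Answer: 222762340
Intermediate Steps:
(34969 - 18899)*((-11595 - 7331) + 32788) = 16070*(-18926 + 32788) = 16070*13862 = 222762340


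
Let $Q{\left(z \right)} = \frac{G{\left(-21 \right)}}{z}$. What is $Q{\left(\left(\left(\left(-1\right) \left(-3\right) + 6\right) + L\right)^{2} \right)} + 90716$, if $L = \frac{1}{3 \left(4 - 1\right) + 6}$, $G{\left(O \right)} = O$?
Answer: $\frac{1677878411}{18496} \approx 90716.0$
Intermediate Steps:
$L = \frac{1}{15}$ ($L = \frac{1}{3 \cdot 3 + 6} = \frac{1}{9 + 6} = \frac{1}{15} \approx 0.066667$)
$Q{\left(z \right)} = - \frac{21}{z}$
$Q{\left(\left(\left(\left(-1\right) \left(-3\right) + 6\right) + L\right)^{2} \right)} + 90716 = - \frac{21}{\left(\left(\left(-1\right) \left(-3\right) + 6\right) + \frac{1}{15}\right)^{2}} + 90716 = - \frac{21}{\left(\left(3 + 6\right) + \frac{1}{15}\right)^{2}} + 90716 = - \frac{21}{\left(9 + \frac{1}{15}\right)^{2}} + 90716 = - \frac{21}{\left(\frac{136}{15}\right)^{2}} + 90716 = - \frac{21}{\frac{18496}{225}} + 90716 = \left(-21\right) \frac{225}{18496} + 90716 = - \frac{4725}{18496} + 90716 = \frac{1677878411}{18496}$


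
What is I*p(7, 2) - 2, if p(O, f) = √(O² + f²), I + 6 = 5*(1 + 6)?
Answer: -2 + 29*√53 ≈ 209.12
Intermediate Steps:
I = 29 (I = -6 + 5*(1 + 6) = -6 + 5*7 = -6 + 35 = 29)
I*p(7, 2) - 2 = 29*√(7² + 2²) - 2 = 29*√(49 + 4) - 2 = 29*√53 - 2 = -2 + 29*√53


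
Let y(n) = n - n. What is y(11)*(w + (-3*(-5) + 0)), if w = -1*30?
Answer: 0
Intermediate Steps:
w = -30
y(n) = 0
y(11)*(w + (-3*(-5) + 0)) = 0*(-30 + (-3*(-5) + 0)) = 0*(-30 + (15 + 0)) = 0*(-30 + 15) = 0*(-15) = 0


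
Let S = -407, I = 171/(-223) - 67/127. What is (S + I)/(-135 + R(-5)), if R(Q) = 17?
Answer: 11563305/3341878 ≈ 3.4601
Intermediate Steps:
I = -36658/28321 (I = 171*(-1/223) - 67*1/127 = -171/223 - 67/127 = -36658/28321 ≈ -1.2944)
(S + I)/(-135 + R(-5)) = (-407 - 36658/28321)/(-135 + 17) = -11563305/28321/(-118) = -11563305/28321*(-1/118) = 11563305/3341878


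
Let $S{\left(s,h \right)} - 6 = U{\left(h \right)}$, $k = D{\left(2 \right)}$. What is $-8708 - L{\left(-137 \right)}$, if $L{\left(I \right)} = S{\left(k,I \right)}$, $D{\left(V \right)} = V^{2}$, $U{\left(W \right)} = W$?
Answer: $-8577$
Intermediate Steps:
$k = 4$ ($k = 2^{2} = 4$)
$S{\left(s,h \right)} = 6 + h$
$L{\left(I \right)} = 6 + I$
$-8708 - L{\left(-137 \right)} = -8708 - \left(6 - 137\right) = -8708 - -131 = -8708 + 131 = -8577$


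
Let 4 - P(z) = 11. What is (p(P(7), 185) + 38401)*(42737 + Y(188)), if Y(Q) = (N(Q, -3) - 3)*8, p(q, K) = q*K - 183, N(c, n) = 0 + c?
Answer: 1632624291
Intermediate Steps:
P(z) = -7 (P(z) = 4 - 1*11 = 4 - 11 = -7)
N(c, n) = c
p(q, K) = -183 + K*q (p(q, K) = K*q - 183 = -183 + K*q)
Y(Q) = -24 + 8*Q (Y(Q) = (Q - 3)*8 = (-3 + Q)*8 = -24 + 8*Q)
(p(P(7), 185) + 38401)*(42737 + Y(188)) = ((-183 + 185*(-7)) + 38401)*(42737 + (-24 + 8*188)) = ((-183 - 1295) + 38401)*(42737 + (-24 + 1504)) = (-1478 + 38401)*(42737 + 1480) = 36923*44217 = 1632624291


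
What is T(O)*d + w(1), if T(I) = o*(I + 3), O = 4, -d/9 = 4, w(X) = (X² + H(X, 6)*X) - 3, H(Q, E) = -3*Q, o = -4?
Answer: 1003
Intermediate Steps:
w(X) = -3 - 2*X² (w(X) = (X² + (-3*X)*X) - 3 = (X² - 3*X²) - 3 = -2*X² - 3 = -3 - 2*X²)
d = -36 (d = -9*4 = -36)
T(I) = -12 - 4*I (T(I) = -4*(I + 3) = -4*(3 + I) = -12 - 4*I)
T(O)*d + w(1) = (-12 - 4*4)*(-36) + (-3 - 2*1²) = (-12 - 16)*(-36) + (-3 - 2*1) = -28*(-36) + (-3 - 2) = 1008 - 5 = 1003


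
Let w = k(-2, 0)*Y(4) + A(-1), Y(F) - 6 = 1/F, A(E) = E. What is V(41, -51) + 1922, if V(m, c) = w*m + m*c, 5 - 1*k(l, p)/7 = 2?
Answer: 20685/4 ≈ 5171.3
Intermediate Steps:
k(l, p) = 21 (k(l, p) = 35 - 7*2 = 35 - 14 = 21)
Y(F) = 6 + 1/F
w = 521/4 (w = 21*(6 + 1/4) - 1 = 21*(6 + ¼) - 1 = 21*(25/4) - 1 = 525/4 - 1 = 521/4 ≈ 130.25)
V(m, c) = 521*m/4 + c*m (V(m, c) = 521*m/4 + m*c = 521*m/4 + c*m)
V(41, -51) + 1922 = (¼)*41*(521 + 4*(-51)) + 1922 = (¼)*41*(521 - 204) + 1922 = (¼)*41*317 + 1922 = 12997/4 + 1922 = 20685/4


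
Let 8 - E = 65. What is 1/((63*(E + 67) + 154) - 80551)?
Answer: -1/79767 ≈ -1.2537e-5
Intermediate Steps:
E = -57 (E = 8 - 1*65 = 8 - 65 = -57)
1/((63*(E + 67) + 154) - 80551) = 1/((63*(-57 + 67) + 154) - 80551) = 1/((63*10 + 154) - 80551) = 1/((630 + 154) - 80551) = 1/(784 - 80551) = 1/(-79767) = -1/79767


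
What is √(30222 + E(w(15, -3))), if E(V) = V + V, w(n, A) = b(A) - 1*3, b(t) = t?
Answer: √30210 ≈ 173.81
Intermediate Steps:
w(n, A) = -3 + A (w(n, A) = A - 1*3 = A - 3 = -3 + A)
E(V) = 2*V
√(30222 + E(w(15, -3))) = √(30222 + 2*(-3 - 3)) = √(30222 + 2*(-6)) = √(30222 - 12) = √30210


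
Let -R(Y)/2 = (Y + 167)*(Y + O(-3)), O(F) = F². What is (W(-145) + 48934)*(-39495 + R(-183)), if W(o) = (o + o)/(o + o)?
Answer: -2205157905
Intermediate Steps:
W(o) = 1 (W(o) = (2*o)/((2*o)) = (2*o)*(1/(2*o)) = 1)
R(Y) = -2*(9 + Y)*(167 + Y) (R(Y) = -2*(Y + 167)*(Y + (-3)²) = -2*(167 + Y)*(Y + 9) = -2*(167 + Y)*(9 + Y) = -2*(9 + Y)*(167 + Y))
(W(-145) + 48934)*(-39495 + R(-183)) = (1 + 48934)*(-39495 + (-3006 - 352*(-183) - 2*(-183)²)) = 48935*(-39495 + (-3006 + 64416 - 2*33489)) = 48935*(-39495 + (-3006 + 64416 - 66978)) = 48935*(-39495 - 5568) = 48935*(-45063) = -2205157905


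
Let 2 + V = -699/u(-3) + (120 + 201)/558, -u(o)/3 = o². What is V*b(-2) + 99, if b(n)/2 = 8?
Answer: 136829/279 ≈ 490.43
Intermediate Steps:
u(o) = -3*o²
b(n) = 16 (b(n) = 2*8 = 16)
V = 13651/558 (V = -2 + (-699/((-3*(-3)²)) + (120 + 201)/558) = -2 + (-699/((-3*9)) + 321*(1/558)) = -2 + (-699/(-27) + 107/186) = -2 + (-699*(-1/27) + 107/186) = -2 + (233/9 + 107/186) = -2 + 14767/558 = 13651/558 ≈ 24.464)
V*b(-2) + 99 = (13651/558)*16 + 99 = 109208/279 + 99 = 136829/279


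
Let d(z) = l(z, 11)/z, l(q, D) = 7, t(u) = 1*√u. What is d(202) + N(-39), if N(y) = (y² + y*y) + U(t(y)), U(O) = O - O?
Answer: 614491/202 ≈ 3042.0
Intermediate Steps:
t(u) = √u
U(O) = 0
d(z) = 7/z
N(y) = 2*y² (N(y) = (y² + y*y) + 0 = (y² + y²) + 0 = 2*y² + 0 = 2*y²)
d(202) + N(-39) = 7/202 + 2*(-39)² = 7*(1/202) + 2*1521 = 7/202 + 3042 = 614491/202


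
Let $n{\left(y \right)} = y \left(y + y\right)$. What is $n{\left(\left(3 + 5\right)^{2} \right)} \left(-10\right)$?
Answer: $-81920$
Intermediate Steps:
$n{\left(y \right)} = 2 y^{2}$ ($n{\left(y \right)} = y 2 y = 2 y^{2}$)
$n{\left(\left(3 + 5\right)^{2} \right)} \left(-10\right) = 2 \left(\left(3 + 5\right)^{2}\right)^{2} \left(-10\right) = 2 \left(8^{2}\right)^{2} \left(-10\right) = 2 \cdot 64^{2} \left(-10\right) = 2 \cdot 4096 \left(-10\right) = 8192 \left(-10\right) = -81920$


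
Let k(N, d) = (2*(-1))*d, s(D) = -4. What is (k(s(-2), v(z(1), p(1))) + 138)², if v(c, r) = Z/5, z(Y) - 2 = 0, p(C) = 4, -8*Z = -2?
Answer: 1901641/100 ≈ 19016.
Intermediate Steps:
Z = ¼ (Z = -⅛*(-2) = ¼ ≈ 0.25000)
z(Y) = 2 (z(Y) = 2 + 0 = 2)
v(c, r) = 1/20 (v(c, r) = (¼)/5 = (¼)*(⅕) = 1/20)
k(N, d) = -2*d
(k(s(-2), v(z(1), p(1))) + 138)² = (-2*1/20 + 138)² = (-⅒ + 138)² = (1379/10)² = 1901641/100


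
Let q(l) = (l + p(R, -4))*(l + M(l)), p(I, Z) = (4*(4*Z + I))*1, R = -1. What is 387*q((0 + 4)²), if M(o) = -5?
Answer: -221364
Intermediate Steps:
p(I, Z) = 4*I + 16*Z (p(I, Z) = (4*(I + 4*Z))*1 = (4*I + 16*Z)*1 = 4*I + 16*Z)
q(l) = (-68 + l)*(-5 + l) (q(l) = (l + (4*(-1) + 16*(-4)))*(l - 5) = (l + (-4 - 64))*(-5 + l) = (l - 68)*(-5 + l) = (-68 + l)*(-5 + l))
387*q((0 + 4)²) = 387*(340 + ((0 + 4)²)² - 73*(0 + 4)²) = 387*(340 + (4²)² - 73*4²) = 387*(340 + 16² - 73*16) = 387*(340 + 256 - 1168) = 387*(-572) = -221364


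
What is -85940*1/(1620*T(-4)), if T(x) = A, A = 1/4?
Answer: -17188/81 ≈ -212.20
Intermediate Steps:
A = ¼ ≈ 0.25000
T(x) = ¼
-85940*1/(1620*T(-4)) = -85940/(-36*¼*(-45)) = -85940/((-9*(-45))) = -85940/405 = -85940*1/405 = -17188/81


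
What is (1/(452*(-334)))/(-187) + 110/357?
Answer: 182671301/592851336 ≈ 0.30812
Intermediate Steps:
(1/(452*(-334)))/(-187) + 110/357 = ((1/452)*(-1/334))*(-1/187) + 110*(1/357) = -1/150968*(-1/187) + 110/357 = 1/28231016 + 110/357 = 182671301/592851336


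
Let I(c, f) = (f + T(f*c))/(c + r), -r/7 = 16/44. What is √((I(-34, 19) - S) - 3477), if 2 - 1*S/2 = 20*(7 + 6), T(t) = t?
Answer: 5*I*√2114386/134 ≈ 54.257*I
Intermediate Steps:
r = -28/11 (r = -112/44 = -7*4/11 = -28/11 ≈ -2.5455)
S = -516 (S = 4 - 40*(7 + 6) = 4 - 40*13 = 4 - 2*260 = 4 - 520 = -516)
I(c, f) = (f + c*f)/(-28/11 + c) (I(c, f) = (f + f*c)/(c - 28/11) = (f + c*f)/(-28/11 + c))
√((I(-34, 19) - S) - 3477) = √((11*19*(1 - 34)/(-28 + 11*(-34)) - 1*(-516)) - 3477) = √((11*19*(-33)/(-28 - 374) + 516) - 3477) = √((11*19*(-33)/(-402) + 516) - 3477) = √((11*19*(-1/402)*(-33) + 516) - 3477) = √((2299/134 + 516) - 3477) = √(71443/134 - 3477) = √(-394475/134) = 5*I*√2114386/134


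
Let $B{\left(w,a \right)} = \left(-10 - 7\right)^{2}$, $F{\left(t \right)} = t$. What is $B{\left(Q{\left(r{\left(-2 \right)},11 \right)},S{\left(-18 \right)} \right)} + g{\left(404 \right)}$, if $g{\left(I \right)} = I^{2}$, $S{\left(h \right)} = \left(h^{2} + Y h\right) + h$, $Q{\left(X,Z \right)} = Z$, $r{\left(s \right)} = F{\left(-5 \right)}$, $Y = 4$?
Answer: $163505$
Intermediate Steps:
$r{\left(s \right)} = -5$
$S{\left(h \right)} = h^{2} + 5 h$ ($S{\left(h \right)} = \left(h^{2} + 4 h\right) + h = h^{2} + 5 h$)
$B{\left(w,a \right)} = 289$ ($B{\left(w,a \right)} = \left(-17\right)^{2} = 289$)
$B{\left(Q{\left(r{\left(-2 \right)},11 \right)},S{\left(-18 \right)} \right)} + g{\left(404 \right)} = 289 + 404^{2} = 289 + 163216 = 163505$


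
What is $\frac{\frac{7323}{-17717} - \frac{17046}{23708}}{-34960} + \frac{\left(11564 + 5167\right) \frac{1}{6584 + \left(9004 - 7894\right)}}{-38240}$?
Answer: $- \frac{66093333463239}{2700266388725864896} \approx -2.4477 \cdot 10^{-5}$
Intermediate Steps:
$\frac{\frac{7323}{-17717} - \frac{17046}{23708}}{-34960} + \frac{\left(11564 + 5167\right) \frac{1}{6584 + \left(9004 - 7894\right)}}{-38240} = \left(7323 \left(- \frac{1}{17717}\right) - \frac{8523}{11854}\right) \left(- \frac{1}{34960}\right) + \frac{16731}{6584 + \left(9004 - 7894\right)} \left(- \frac{1}{38240}\right) = \left(- \frac{7323}{17717} - \frac{8523}{11854}\right) \left(- \frac{1}{34960}\right) + \frac{16731}{6584 + 1110} \left(- \frac{1}{38240}\right) = \left(- \frac{237808833}{210017318}\right) \left(- \frac{1}{34960}\right) + \frac{16731}{7694} \left(- \frac{1}{38240}\right) = \frac{237808833}{7342205437280} + 16731 \cdot \frac{1}{7694} \left(- \frac{1}{38240}\right) = \frac{237808833}{7342205437280} + \frac{16731}{7694} \left(- \frac{1}{38240}\right) = \frac{237808833}{7342205437280} - \frac{16731}{294218560} = - \frac{66093333463239}{2700266388725864896}$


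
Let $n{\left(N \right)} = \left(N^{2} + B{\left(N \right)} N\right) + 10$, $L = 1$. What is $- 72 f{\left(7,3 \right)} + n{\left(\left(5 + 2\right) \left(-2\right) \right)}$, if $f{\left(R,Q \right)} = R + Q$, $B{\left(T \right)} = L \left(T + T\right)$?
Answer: $-122$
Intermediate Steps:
$B{\left(T \right)} = 2 T$ ($B{\left(T \right)} = 1 \left(T + T\right) = 1 \cdot 2 T = 2 T$)
$f{\left(R,Q \right)} = Q + R$
$n{\left(N \right)} = 10 + 3 N^{2}$ ($n{\left(N \right)} = \left(N^{2} + 2 N N\right) + 10 = \left(N^{2} + 2 N^{2}\right) + 10 = 3 N^{2} + 10 = 10 + 3 N^{2}$)
$- 72 f{\left(7,3 \right)} + n{\left(\left(5 + 2\right) \left(-2\right) \right)} = - 72 \left(3 + 7\right) + \left(10 + 3 \left(\left(5 + 2\right) \left(-2\right)\right)^{2}\right) = \left(-72\right) 10 + \left(10 + 3 \left(7 \left(-2\right)\right)^{2}\right) = -720 + \left(10 + 3 \left(-14\right)^{2}\right) = -720 + \left(10 + 3 \cdot 196\right) = -720 + \left(10 + 588\right) = -720 + 598 = -122$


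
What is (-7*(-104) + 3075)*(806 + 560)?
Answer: 5194898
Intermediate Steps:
(-7*(-104) + 3075)*(806 + 560) = (728 + 3075)*1366 = 3803*1366 = 5194898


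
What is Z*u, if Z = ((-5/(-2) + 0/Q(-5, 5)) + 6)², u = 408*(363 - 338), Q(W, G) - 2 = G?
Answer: 736950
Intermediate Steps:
Q(W, G) = 2 + G
u = 10200 (u = 408*25 = 10200)
Z = 289/4 (Z = ((-5/(-2) + 0/(2 + 5)) + 6)² = ((-5*(-½) + 0/7) + 6)² = ((5/2 + 0*(⅐)) + 6)² = ((5/2 + 0) + 6)² = (5/2 + 6)² = (17/2)² = 289/4 ≈ 72.250)
Z*u = (289/4)*10200 = 736950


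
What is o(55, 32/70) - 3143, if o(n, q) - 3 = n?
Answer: -3085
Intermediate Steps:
o(n, q) = 3 + n
o(55, 32/70) - 3143 = (3 + 55) - 3143 = 58 - 3143 = -3085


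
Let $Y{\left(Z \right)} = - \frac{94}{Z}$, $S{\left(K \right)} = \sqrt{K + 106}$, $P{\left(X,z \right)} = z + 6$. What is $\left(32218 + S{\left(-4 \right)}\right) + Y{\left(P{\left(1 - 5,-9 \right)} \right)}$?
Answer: $\frac{96748}{3} + \sqrt{102} \approx 32259.0$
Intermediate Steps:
$P{\left(X,z \right)} = 6 + z$
$S{\left(K \right)} = \sqrt{106 + K}$
$\left(32218 + S{\left(-4 \right)}\right) + Y{\left(P{\left(1 - 5,-9 \right)} \right)} = \left(32218 + \sqrt{106 - 4}\right) - \frac{94}{6 - 9} = \left(32218 + \sqrt{102}\right) - \frac{94}{-3} = \left(32218 + \sqrt{102}\right) - - \frac{94}{3} = \left(32218 + \sqrt{102}\right) + \frac{94}{3} = \frac{96748}{3} + \sqrt{102}$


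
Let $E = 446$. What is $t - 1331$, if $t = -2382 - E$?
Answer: $-4159$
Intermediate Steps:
$t = -2828$ ($t = -2382 - 446 = -2828$)
$t - 1331 = -2828 - 1331 = -4159$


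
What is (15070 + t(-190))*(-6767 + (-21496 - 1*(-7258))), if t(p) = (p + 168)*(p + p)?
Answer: -492147150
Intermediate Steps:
t(p) = 2*p*(168 + p) (t(p) = (168 + p)*(2*p) = 2*p*(168 + p))
(15070 + t(-190))*(-6767 + (-21496 - 1*(-7258))) = (15070 + 2*(-190)*(168 - 190))*(-6767 + (-21496 - 1*(-7258))) = (15070 + 2*(-190)*(-22))*(-6767 + (-21496 + 7258)) = (15070 + 8360)*(-6767 - 14238) = 23430*(-21005) = -492147150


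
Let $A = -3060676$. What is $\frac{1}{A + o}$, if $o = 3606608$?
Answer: $\frac{1}{545932} \approx 1.8317 \cdot 10^{-6}$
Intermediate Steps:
$\frac{1}{A + o} = \frac{1}{-3060676 + 3606608} = \frac{1}{545932}$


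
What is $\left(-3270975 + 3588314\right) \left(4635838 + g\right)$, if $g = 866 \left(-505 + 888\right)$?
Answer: $1576386559924$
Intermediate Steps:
$g = 331678$ ($g = 866 \cdot 383 = 331678$)
$\left(-3270975 + 3588314\right) \left(4635838 + g\right) = \left(-3270975 + 3588314\right) \left(4635838 + 331678\right) = 317339 \cdot 4967516 = 1576386559924$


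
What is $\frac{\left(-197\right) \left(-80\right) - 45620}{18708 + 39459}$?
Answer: $- \frac{29860}{58167} \approx -0.51335$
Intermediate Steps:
$\frac{\left(-197\right) \left(-80\right) - 45620}{18708 + 39459} = \frac{15760 - 45620}{58167} = \left(-29860\right) \frac{1}{58167} = - \frac{29860}{58167}$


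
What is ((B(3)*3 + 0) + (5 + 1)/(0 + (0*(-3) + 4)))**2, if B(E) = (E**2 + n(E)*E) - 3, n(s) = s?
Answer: 8649/4 ≈ 2162.3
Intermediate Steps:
B(E) = -3 + 2*E**2 (B(E) = (E**2 + E*E) - 3 = (E**2 + E**2) - 3 = 2*E**2 - 3 = -3 + 2*E**2)
((B(3)*3 + 0) + (5 + 1)/(0 + (0*(-3) + 4)))**2 = (((-3 + 2*3**2)*3 + 0) + (5 + 1)/(0 + (0*(-3) + 4)))**2 = (((-3 + 2*9)*3 + 0) + 6/(0 + (0 + 4)))**2 = (((-3 + 18)*3 + 0) + 6/(0 + 4))**2 = ((15*3 + 0) + 6/4)**2 = ((45 + 0) + 6*(1/4))**2 = (45 + 3/2)**2 = (93/2)**2 = 8649/4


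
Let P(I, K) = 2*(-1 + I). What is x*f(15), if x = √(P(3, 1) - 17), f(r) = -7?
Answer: -7*I*√13 ≈ -25.239*I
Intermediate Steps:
P(I, K) = -2 + 2*I
x = I*√13 (x = √((-2 + 2*3) - 17) = √((-2 + 6) - 17) = √(4 - 17) = √(-13) = I*√13 ≈ 3.6056*I)
x*f(15) = (I*√13)*(-7) = -7*I*√13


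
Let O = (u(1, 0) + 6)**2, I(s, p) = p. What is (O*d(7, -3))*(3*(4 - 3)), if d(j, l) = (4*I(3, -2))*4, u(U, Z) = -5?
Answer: -96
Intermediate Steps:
d(j, l) = -32 (d(j, l) = (4*(-2))*4 = -8*4 = -32)
O = 1 (O = (-5 + 6)**2 = 1**2 = 1)
(O*d(7, -3))*(3*(4 - 3)) = (1*(-32))*(3*(4 - 3)) = -96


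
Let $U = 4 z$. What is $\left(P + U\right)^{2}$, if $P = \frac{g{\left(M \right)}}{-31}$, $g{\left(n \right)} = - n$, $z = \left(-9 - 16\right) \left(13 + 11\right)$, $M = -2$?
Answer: $\frac{5535657604}{961} \approx 5.7603 \cdot 10^{6}$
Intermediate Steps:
$z = -600$ ($z = \left(-25\right) 24 = -600$)
$P = - \frac{2}{31}$ ($P = \frac{\left(-1\right) \left(-2\right)}{-31} = 2 \left(- \frac{1}{31}\right) = - \frac{2}{31} \approx -0.064516$)
$U = -2400$ ($U = 4 \left(-600\right) = -2400$)
$\left(P + U\right)^{2} = \left(- \frac{2}{31} - 2400\right)^{2} = \left(- \frac{74402}{31}\right)^{2} = \frac{5535657604}{961}$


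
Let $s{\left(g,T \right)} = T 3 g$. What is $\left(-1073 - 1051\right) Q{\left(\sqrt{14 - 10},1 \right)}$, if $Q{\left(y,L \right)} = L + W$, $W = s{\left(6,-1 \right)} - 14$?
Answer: $65844$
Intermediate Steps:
$s{\left(g,T \right)} = 3 T g$
$W = -32$ ($W = 3 \left(-1\right) 6 - 14 = -18 - 14 = -32$)
$Q{\left(y,L \right)} = -32 + L$ ($Q{\left(y,L \right)} = L - 32 = -32 + L$)
$\left(-1073 - 1051\right) Q{\left(\sqrt{14 - 10},1 \right)} = \left(-1073 - 1051\right) \left(-32 + 1\right) = \left(-2124\right) \left(-31\right) = 65844$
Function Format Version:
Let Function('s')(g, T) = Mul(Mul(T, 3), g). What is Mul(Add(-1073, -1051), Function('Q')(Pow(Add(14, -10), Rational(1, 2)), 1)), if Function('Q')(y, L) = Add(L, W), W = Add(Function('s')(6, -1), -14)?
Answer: 65844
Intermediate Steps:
Function('s')(g, T) = Mul(3, T, g) (Function('s')(g, T) = Mul(Mul(3, T), g) = Mul(3, T, g))
W = -32 (W = Add(Mul(3, -1, 6), -14) = Add(-18, -14) = -32)
Function('Q')(y, L) = Add(-32, L) (Function('Q')(y, L) = Add(L, -32) = Add(-32, L))
Mul(Add(-1073, -1051), Function('Q')(Pow(Add(14, -10), Rational(1, 2)), 1)) = Mul(Add(-1073, -1051), Add(-32, 1)) = Mul(-2124, -31) = 65844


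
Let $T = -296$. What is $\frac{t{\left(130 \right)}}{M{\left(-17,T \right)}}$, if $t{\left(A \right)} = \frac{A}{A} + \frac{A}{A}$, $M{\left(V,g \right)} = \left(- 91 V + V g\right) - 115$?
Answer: $\frac{1}{3232} \approx 0.00030941$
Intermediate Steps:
$M{\left(V,g \right)} = -115 - 91 V + V g$
$t{\left(A \right)} = 2$ ($t{\left(A \right)} = 1 + 1 = 2$)
$\frac{t{\left(130 \right)}}{M{\left(-17,T \right)}} = \frac{2}{-115 - -1547 - -5032} = \frac{2}{-115 + 1547 + 5032} = \frac{2}{6464} = 2 \cdot \frac{1}{6464} = \frac{1}{3232}$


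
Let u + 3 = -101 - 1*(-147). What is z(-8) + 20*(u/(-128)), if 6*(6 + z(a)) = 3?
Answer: -391/32 ≈ -12.219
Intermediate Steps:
u = 43 (u = -3 + (-101 - 1*(-147)) = -3 + (-101 + 147) = -3 + 46 = 43)
z(a) = -11/2 (z(a) = -6 + (1/6)*3 = -6 + 1/2 = -11/2)
z(-8) + 20*(u/(-128)) = -11/2 + 20*(43/(-128)) = -11/2 + 20*(43*(-1/128)) = -11/2 + 20*(-43/128) = -11/2 - 215/32 = -391/32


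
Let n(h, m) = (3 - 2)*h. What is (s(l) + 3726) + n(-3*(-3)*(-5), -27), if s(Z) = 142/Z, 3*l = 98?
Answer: 180582/49 ≈ 3685.3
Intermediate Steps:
l = 98/3 (l = (⅓)*98 = 98/3 ≈ 32.667)
n(h, m) = h (n(h, m) = 1*h = h)
(s(l) + 3726) + n(-3*(-3)*(-5), -27) = (142/(98/3) + 3726) - 3*(-3)*(-5) = (142*(3/98) + 3726) + 9*(-5) = (213/49 + 3726) - 45 = 182787/49 - 45 = 180582/49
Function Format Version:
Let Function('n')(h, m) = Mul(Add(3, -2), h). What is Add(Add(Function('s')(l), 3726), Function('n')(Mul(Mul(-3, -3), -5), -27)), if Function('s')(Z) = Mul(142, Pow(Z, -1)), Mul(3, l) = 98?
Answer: Rational(180582, 49) ≈ 3685.3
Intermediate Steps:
l = Rational(98, 3) (l = Mul(Rational(1, 3), 98) = Rational(98, 3) ≈ 32.667)
Function('n')(h, m) = h (Function('n')(h, m) = Mul(1, h) = h)
Add(Add(Function('s')(l), 3726), Function('n')(Mul(Mul(-3, -3), -5), -27)) = Add(Add(Mul(142, Pow(Rational(98, 3), -1)), 3726), Mul(Mul(-3, -3), -5)) = Add(Add(Mul(142, Rational(3, 98)), 3726), Mul(9, -5)) = Add(Add(Rational(213, 49), 3726), -45) = Add(Rational(182787, 49), -45) = Rational(180582, 49)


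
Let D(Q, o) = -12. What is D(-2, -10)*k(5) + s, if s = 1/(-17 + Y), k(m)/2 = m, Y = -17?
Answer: -4081/34 ≈ -120.03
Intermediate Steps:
k(m) = 2*m
s = -1/34 (s = 1/(-17 - 17) = 1/(-34) = -1/34 ≈ -0.029412)
D(-2, -10)*k(5) + s = -24*5 - 1/34 = -12*10 - 1/34 = -120 - 1/34 = -4081/34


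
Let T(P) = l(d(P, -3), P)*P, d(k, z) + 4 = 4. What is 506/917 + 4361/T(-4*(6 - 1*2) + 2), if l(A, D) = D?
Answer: 83637/3668 ≈ 22.802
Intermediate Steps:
d(k, z) = 0 (d(k, z) = -4 + 4 = 0)
T(P) = P² (T(P) = P*P = P²)
506/917 + 4361/T(-4*(6 - 1*2) + 2) = 506/917 + 4361/((-4*(6 - 1*2) + 2)²) = 506*(1/917) + 4361/((-4*(6 - 2) + 2)²) = 506/917 + 4361/((-4*4 + 2)²) = 506/917 + 4361/((-16 + 2)²) = 506/917 + 4361/((-14)²) = 506/917 + 4361/196 = 506/917 + 4361*(1/196) = 506/917 + 89/4 = 83637/3668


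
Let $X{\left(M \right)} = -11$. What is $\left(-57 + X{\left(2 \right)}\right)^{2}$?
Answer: $4624$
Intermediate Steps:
$\left(-57 + X{\left(2 \right)}\right)^{2} = \left(-57 - 11\right)^{2} = \left(-68\right)^{2} = 4624$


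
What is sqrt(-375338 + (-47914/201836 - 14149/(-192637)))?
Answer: 9*I*sqrt(1751275164698004869750210)/19440540766 ≈ 612.65*I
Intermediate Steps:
sqrt(-375338 + (-47914/201836 - 14149/(-192637))) = sqrt(-375338 + (-47914*1/201836 - 14149*(-1/192637))) = sqrt(-375338 + (-23957/100918 + 14149/192637)) = sqrt(-375338 - 3187115827/19440540766) = sqrt(-7296776877144735/19440540766) = 9*I*sqrt(1751275164698004869750210)/19440540766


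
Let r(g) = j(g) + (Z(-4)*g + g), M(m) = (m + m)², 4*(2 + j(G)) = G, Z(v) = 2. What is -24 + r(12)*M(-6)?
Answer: 5304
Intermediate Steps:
j(G) = -2 + G/4
M(m) = 4*m² (M(m) = (2*m)² = 4*m²)
r(g) = -2 + 13*g/4 (r(g) = (-2 + g/4) + (2*g + g) = (-2 + g/4) + 3*g = -2 + 13*g/4)
-24 + r(12)*M(-6) = -24 + (-2 + (13/4)*12)*(4*(-6)²) = -24 + (-2 + 39)*(4*36) = -24 + 37*144 = -24 + 5328 = 5304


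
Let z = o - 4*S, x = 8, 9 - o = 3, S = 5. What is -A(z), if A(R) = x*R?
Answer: 112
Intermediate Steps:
o = 6 (o = 9 - 1*3 = 9 - 3 = 6)
z = -14 (z = 6 - 4*5 = 6 - 20 = -14)
A(R) = 8*R
-A(z) = -8*(-14) = -1*(-112) = 112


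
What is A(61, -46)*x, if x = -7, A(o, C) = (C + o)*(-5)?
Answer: 525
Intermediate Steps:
A(o, C) = -5*C - 5*o
A(61, -46)*x = (-5*(-46) - 5*61)*(-7) = (230 - 305)*(-7) = -75*(-7) = 525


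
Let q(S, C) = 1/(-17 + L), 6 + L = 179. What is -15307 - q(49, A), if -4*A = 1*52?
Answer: -2387893/156 ≈ -15307.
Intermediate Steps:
A = -13 (A = -52/4 = -1/4*52 = -13)
L = 173 (L = -6 + 179 = 173)
q(S, C) = 1/156 (q(S, C) = 1/(-17 + 173) = 1/156)
-15307 - q(49, A) = -15307 - 1*1/156 = -15307 - 1/156 = -2387893/156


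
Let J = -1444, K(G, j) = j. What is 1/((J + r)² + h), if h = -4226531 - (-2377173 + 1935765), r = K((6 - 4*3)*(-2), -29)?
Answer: -1/1615394 ≈ -6.1904e-7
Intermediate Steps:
r = -29
h = -3785123 (h = -4226531 - 1*(-441408) = -4226531 + 441408 = -3785123)
1/((J + r)² + h) = 1/((-1444 - 29)² - 3785123) = 1/((-1473)² - 3785123) = 1/(2169729 - 3785123) = 1/(-1615394) = -1/1615394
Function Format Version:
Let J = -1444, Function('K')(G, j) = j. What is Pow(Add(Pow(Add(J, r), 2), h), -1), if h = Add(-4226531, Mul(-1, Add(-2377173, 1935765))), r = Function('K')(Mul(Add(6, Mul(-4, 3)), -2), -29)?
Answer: Rational(-1, 1615394) ≈ -6.1904e-7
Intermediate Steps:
r = -29
h = -3785123 (h = Add(-4226531, Mul(-1, -441408)) = Add(-4226531, 441408) = -3785123)
Pow(Add(Pow(Add(J, r), 2), h), -1) = Pow(Add(Pow(Add(-1444, -29), 2), -3785123), -1) = Pow(Add(Pow(-1473, 2), -3785123), -1) = Pow(Add(2169729, -3785123), -1) = Pow(-1615394, -1) = Rational(-1, 1615394)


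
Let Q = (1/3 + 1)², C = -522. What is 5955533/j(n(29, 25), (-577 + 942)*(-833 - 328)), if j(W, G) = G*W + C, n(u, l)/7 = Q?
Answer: -5955533/5274042 ≈ -1.1292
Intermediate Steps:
Q = 16/9 (Q = (⅓ + 1)² = (4/3)² = 16/9 ≈ 1.7778)
n(u, l) = 112/9 (n(u, l) = 7*(16/9) = 112/9)
j(W, G) = -522 + G*W (j(W, G) = G*W - 522 = -522 + G*W)
5955533/j(n(29, 25), (-577 + 942)*(-833 - 328)) = 5955533/(-522 + ((-577 + 942)*(-833 - 328))*(112/9)) = 5955533/(-522 + (365*(-1161))*(112/9)) = 5955533/(-522 - 423765*112/9) = 5955533/(-522 - 5273520) = 5955533/(-5274042) = 5955533*(-1/5274042) = -5955533/5274042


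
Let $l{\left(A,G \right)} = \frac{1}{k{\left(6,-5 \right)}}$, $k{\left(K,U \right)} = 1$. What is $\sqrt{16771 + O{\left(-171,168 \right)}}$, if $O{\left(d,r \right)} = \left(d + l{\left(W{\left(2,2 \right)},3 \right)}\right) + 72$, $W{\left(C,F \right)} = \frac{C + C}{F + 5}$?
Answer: $\sqrt{16673} \approx 129.12$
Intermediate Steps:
$W{\left(C,F \right)} = \frac{2 C}{5 + F}$
$l{\left(A,G \right)} = 1$ ($l{\left(A,G \right)} = 1^{-1} = 1$)
$O{\left(d,r \right)} = 73 + d$ ($O{\left(d,r \right)} = \left(d + 1\right) + 72 = \left(1 + d\right) + 72 = 73 + d$)
$\sqrt{16771 + O{\left(-171,168 \right)}} = \sqrt{16771 + \left(73 - 171\right)} = \sqrt{16771 - 98} = \sqrt{16673}$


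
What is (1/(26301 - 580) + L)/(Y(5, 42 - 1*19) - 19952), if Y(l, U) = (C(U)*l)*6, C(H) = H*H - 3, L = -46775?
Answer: 601549887/53654006 ≈ 11.212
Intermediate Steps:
C(H) = -3 + H² (C(H) = H² - 3 = -3 + H²)
Y(l, U) = 6*l*(-3 + U²) (Y(l, U) = ((-3 + U²)*l)*6 = (l*(-3 + U²))*6 = 6*l*(-3 + U²))
(1/(26301 - 580) + L)/(Y(5, 42 - 1*19) - 19952) = (1/(26301 - 580) - 46775)/(6*5*(-3 + (42 - 1*19)²) - 19952) = (1/25721 - 46775)/(6*5*(-3 + (42 - 19)²) - 19952) = (1/25721 - 46775)/(6*5*(-3 + 23²) - 19952) = -1203099774/(25721*(6*5*(-3 + 529) - 19952)) = -1203099774/(25721*(6*5*526 - 19952)) = -1203099774/(25721*(15780 - 19952)) = -1203099774/25721/(-4172) = -1203099774/25721*(-1/4172) = 601549887/53654006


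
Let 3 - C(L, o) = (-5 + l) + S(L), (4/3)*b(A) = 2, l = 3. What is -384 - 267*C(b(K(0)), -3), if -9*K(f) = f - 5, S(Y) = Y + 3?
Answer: -1035/2 ≈ -517.50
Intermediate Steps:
S(Y) = 3 + Y
K(f) = 5/9 - f/9 (K(f) = -(f - 5)/9 = -(-5 + f)/9 = 5/9 - f/9)
b(A) = 3/2 (b(A) = (3/4)*2 = 3/2)
C(L, o) = 2 - L (C(L, o) = 3 - ((-5 + 3) + (3 + L)) = 3 - (-2 + (3 + L)) = 3 - (1 + L) = 3 + (-1 - L) = 2 - L)
-384 - 267*C(b(K(0)), -3) = -384 - 267*(2 - 1*3/2) = -384 - 267*(2 - 3/2) = -384 - 267*1/2 = -384 - 267/2 = -1035/2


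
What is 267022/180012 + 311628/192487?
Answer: 7678217375/2474997846 ≈ 3.1023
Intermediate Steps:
267022/180012 + 311628/192487 = 267022*(1/180012) + 311628*(1/192487) = 19073/12858 + 311628/192487 = 7678217375/2474997846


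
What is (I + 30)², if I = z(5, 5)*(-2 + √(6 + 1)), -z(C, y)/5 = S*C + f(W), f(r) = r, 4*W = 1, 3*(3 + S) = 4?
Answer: 2018675/144 - 147925*√7/36 ≈ 3147.1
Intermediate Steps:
S = -5/3 (S = -3 + (⅓)*4 = -3 + 4/3 = -5/3 ≈ -1.6667)
W = ¼ (W = (¼)*1 = ¼ ≈ 0.25000)
z(C, y) = -5/4 + 25*C/3 (z(C, y) = -5*(-5*C/3 + ¼) = -5*(¼ - 5*C/3) = -5/4 + 25*C/3)
I = -485/6 + 485*√7/12 (I = (-5/4 + (25/3)*5)*(-2 + √(6 + 1)) = (-5/4 + 125/3)*(-2 + √7) = 485*(-2 + √7)/12 = -485/6 + 485*√7/12 ≈ 26.099)
(I + 30)² = ((-485/6 + 485*√7/12) + 30)² = (-305/6 + 485*√7/12)²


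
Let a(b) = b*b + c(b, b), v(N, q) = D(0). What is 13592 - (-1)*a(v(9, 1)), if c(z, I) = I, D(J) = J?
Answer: 13592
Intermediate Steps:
v(N, q) = 0
a(b) = b + b² (a(b) = b*b + b = b² + b = b + b²)
13592 - (-1)*a(v(9, 1)) = 13592 - (-1)*0*(1 + 0) = 13592 - (-1)*0*1 = 13592 - (-1)*0 = 13592 - 1*0 = 13592 + 0 = 13592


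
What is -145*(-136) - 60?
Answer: 19660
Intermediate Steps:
-145*(-136) - 60 = 19720 - 60 = 19660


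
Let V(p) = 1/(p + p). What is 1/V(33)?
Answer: 66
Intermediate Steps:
V(p) = 1/(2*p)
1/V(33) = 1/((1/2)/33) = 1/((1/2)*(1/33)) = 1/(1/66) = 66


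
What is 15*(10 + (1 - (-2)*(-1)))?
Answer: 135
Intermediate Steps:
15*(10 + (1 - (-2)*(-1))) = 15*(10 + (1 - 1*2)) = 15*(10 + (1 - 2)) = 15*(10 - 1) = 15*9 = 135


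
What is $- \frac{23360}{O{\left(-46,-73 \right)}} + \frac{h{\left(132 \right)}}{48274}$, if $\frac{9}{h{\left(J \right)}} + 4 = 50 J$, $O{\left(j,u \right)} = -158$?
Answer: $\frac{3719090751431}{25154809016} \approx 147.85$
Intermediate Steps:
$h{\left(J \right)} = \frac{9}{-4 + 50 J}$
$- \frac{23360}{O{\left(-46,-73 \right)}} + \frac{h{\left(132 \right)}}{48274} = - \frac{23360}{-158} + \frac{\frac{9}{2} \frac{1}{-2 + 25 \cdot 132}}{48274} = \left(-23360\right) \left(- \frac{1}{158}\right) + \frac{9}{2 \left(-2 + 3300\right)} \frac{1}{48274} = \frac{11680}{79} + \frac{9}{2 \cdot 3298} \cdot \frac{1}{48274} = \frac{11680}{79} + \frac{9}{2} \cdot \frac{1}{3298} \cdot \frac{1}{48274} = \frac{11680}{79} + \frac{9}{6596} \cdot \frac{1}{48274} = \frac{11680}{79} + \frac{9}{318415304} = \frac{3719090751431}{25154809016}$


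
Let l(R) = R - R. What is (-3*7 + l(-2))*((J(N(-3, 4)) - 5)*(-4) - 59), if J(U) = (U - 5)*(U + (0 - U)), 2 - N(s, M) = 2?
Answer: 819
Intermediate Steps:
N(s, M) = 0 (N(s, M) = 2 - 1*2 = 2 - 2 = 0)
J(U) = 0 (J(U) = (-5 + U)*(U - U) = (-5 + U)*0 = 0)
l(R) = 0
(-3*7 + l(-2))*((J(N(-3, 4)) - 5)*(-4) - 59) = (-3*7 + 0)*((0 - 5)*(-4) - 59) = (-21 + 0)*(-5*(-4) - 59) = -21*(20 - 59) = -21*(-39) = 819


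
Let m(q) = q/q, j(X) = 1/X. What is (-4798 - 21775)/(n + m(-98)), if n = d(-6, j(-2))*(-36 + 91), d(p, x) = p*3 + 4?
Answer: 26573/769 ≈ 34.555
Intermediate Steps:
m(q) = 1
d(p, x) = 4 + 3*p (d(p, x) = 3*p + 4 = 4 + 3*p)
n = -770 (n = (4 + 3*(-6))*(-36 + 91) = (4 - 18)*55 = -14*55 = -770)
(-4798 - 21775)/(n + m(-98)) = (-4798 - 21775)/(-770 + 1) = -26573/(-769) = -26573*(-1/769) = 26573/769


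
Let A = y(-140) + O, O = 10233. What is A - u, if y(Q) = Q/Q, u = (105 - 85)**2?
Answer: 9834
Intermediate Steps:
u = 400 (u = 20**2 = 400)
y(Q) = 1
A = 10234 (A = 1 + 10233 = 10234)
A - u = 10234 - 1*400 = 10234 - 400 = 9834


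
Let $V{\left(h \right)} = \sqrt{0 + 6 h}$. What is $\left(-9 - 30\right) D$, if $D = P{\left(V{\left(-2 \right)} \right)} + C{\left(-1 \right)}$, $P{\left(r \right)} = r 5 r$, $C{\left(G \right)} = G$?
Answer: $2379$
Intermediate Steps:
$V{\left(h \right)} = \sqrt{6} \sqrt{h}$ ($V{\left(h \right)} = \sqrt{6 h} = \sqrt{6} \sqrt{h}$)
$P{\left(r \right)} = 5 r^{2}$ ($P{\left(r \right)} = 5 r r = 5 r^{2}$)
$D = -61$ ($D = 5 \left(\sqrt{6} \sqrt{-2}\right)^{2} - 1 = 5 \left(\sqrt{6} i \sqrt{2}\right)^{2} - 1 = 5 \left(2 i \sqrt{3}\right)^{2} - 1 = 5 \left(-12\right) - 1 = -60 - 1 = -61$)
$\left(-9 - 30\right) D = \left(-9 - 30\right) \left(-61\right) = \left(-39\right) \left(-61\right) = 2379$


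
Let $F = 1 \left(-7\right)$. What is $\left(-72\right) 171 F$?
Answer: $86184$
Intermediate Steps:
$F = -7$
$\left(-72\right) 171 F = \left(-72\right) 171 \left(-7\right) = \left(-12312\right) \left(-7\right) = 86184$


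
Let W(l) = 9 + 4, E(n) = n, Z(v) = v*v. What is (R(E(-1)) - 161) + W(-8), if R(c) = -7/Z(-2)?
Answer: -599/4 ≈ -149.75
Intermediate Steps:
Z(v) = v²
W(l) = 13
R(c) = -7/4 (R(c) = -7/((-2)²) = -7/4)
(R(E(-1)) - 161) + W(-8) = (-7/4 - 161) + 13 = -651/4 + 13 = -599/4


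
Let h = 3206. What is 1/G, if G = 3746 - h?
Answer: 1/540 ≈ 0.0018519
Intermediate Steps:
G = 540 (G = 3746 - 1*3206 = 3746 - 3206 = 540)
1/G = 1/540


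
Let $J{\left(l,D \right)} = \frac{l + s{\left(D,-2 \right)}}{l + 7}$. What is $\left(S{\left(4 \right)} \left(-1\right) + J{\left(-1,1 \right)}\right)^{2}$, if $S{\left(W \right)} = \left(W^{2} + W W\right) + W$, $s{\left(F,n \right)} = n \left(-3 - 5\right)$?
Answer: $\frac{4489}{4} \approx 1122.3$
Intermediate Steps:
$s{\left(F,n \right)} = - 8 n$ ($s{\left(F,n \right)} = n \left(-8\right) = - 8 n$)
$S{\left(W \right)} = W + 2 W^{2}$ ($S{\left(W \right)} = \left(W^{2} + W^{2}\right) + W = 2 W^{2} + W = W + 2 W^{2}$)
$J{\left(l,D \right)} = \frac{16 + l}{7 + l}$ ($J{\left(l,D \right)} = \frac{l - -16}{l + 7} = \frac{l + 16}{7 + l} = \frac{16 + l}{7 + l}$)
$\left(S{\left(4 \right)} \left(-1\right) + J{\left(-1,1 \right)}\right)^{2} = \left(4 \left(1 + 2 \cdot 4\right) \left(-1\right) + \frac{16 - 1}{7 - 1}\right)^{2} = \left(4 \left(1 + 8\right) \left(-1\right) + \frac{1}{6} \cdot 15\right)^{2} = \left(4 \cdot 9 \left(-1\right) + \frac{1}{6} \cdot 15\right)^{2} = \left(36 \left(-1\right) + \frac{5}{2}\right)^{2} = \left(-36 + \frac{5}{2}\right)^{2} = \left(- \frac{67}{2}\right)^{2} = \frac{4489}{4}$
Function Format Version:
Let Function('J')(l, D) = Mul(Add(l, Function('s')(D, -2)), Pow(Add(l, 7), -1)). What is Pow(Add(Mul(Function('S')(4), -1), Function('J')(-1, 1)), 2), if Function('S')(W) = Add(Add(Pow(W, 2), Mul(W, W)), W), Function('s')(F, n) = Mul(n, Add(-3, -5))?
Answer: Rational(4489, 4) ≈ 1122.3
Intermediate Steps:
Function('s')(F, n) = Mul(-8, n) (Function('s')(F, n) = Mul(n, -8) = Mul(-8, n))
Function('S')(W) = Add(W, Mul(2, Pow(W, 2))) (Function('S')(W) = Add(Add(Pow(W, 2), Pow(W, 2)), W) = Add(Mul(2, Pow(W, 2)), W) = Add(W, Mul(2, Pow(W, 2))))
Function('J')(l, D) = Mul(Pow(Add(7, l), -1), Add(16, l)) (Function('J')(l, D) = Mul(Add(l, Mul(-8, -2)), Pow(Add(l, 7), -1)) = Mul(Add(l, 16), Pow(Add(7, l), -1)) = Mul(Add(16, l), Pow(Add(7, l), -1)) = Mul(Pow(Add(7, l), -1), Add(16, l)))
Pow(Add(Mul(Function('S')(4), -1), Function('J')(-1, 1)), 2) = Pow(Add(Mul(Mul(4, Add(1, Mul(2, 4))), -1), Mul(Pow(Add(7, -1), -1), Add(16, -1))), 2) = Pow(Add(Mul(Mul(4, Add(1, 8)), -1), Mul(Pow(6, -1), 15)), 2) = Pow(Add(Mul(Mul(4, 9), -1), Mul(Rational(1, 6), 15)), 2) = Pow(Add(Mul(36, -1), Rational(5, 2)), 2) = Pow(Add(-36, Rational(5, 2)), 2) = Pow(Rational(-67, 2), 2) = Rational(4489, 4)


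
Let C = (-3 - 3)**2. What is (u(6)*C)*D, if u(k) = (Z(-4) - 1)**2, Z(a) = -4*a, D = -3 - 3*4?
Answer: -121500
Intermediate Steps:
D = -15 (D = -3 - 12 = -15)
C = 36 (C = (-6)**2 = 36)
u(k) = 225 (u(k) = (-4*(-4) - 1)**2 = (16 - 1)**2 = 15**2 = 225)
(u(6)*C)*D = (225*36)*(-15) = 8100*(-15) = -121500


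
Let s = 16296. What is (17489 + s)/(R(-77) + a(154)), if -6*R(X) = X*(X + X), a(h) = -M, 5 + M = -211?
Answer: -101355/5281 ≈ -19.192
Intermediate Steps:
M = -216 (M = -5 - 211 = -216)
a(h) = 216 (a(h) = -1*(-216) = 216)
R(X) = -X²/3 (R(X) = -X*(X + X)/6 = -X*2*X/6 = -X²/3)
(17489 + s)/(R(-77) + a(154)) = (17489 + 16296)/(-⅓*(-77)² + 216) = 33785/(-⅓*5929 + 216) = 33785/(-5929/3 + 216) = 33785/(-5281/3) = 33785*(-3/5281) = -101355/5281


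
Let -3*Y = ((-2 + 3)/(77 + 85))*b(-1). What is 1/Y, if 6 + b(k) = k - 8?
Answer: 162/5 ≈ 32.400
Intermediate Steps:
b(k) = -14 + k (b(k) = -6 + (k - 8) = -6 + (-8 + k) = -14 + k)
Y = 5/162 (Y = -(-2 + 3)/(77 + 85)*(-14 - 1)/3 = -1/162*(-15)/3 = -1*(1/162)*(-15)/3 = -(-15)/486 = -⅓*(-5/54) = 5/162 ≈ 0.030864)
1/Y = 1/(5/162) = 162/5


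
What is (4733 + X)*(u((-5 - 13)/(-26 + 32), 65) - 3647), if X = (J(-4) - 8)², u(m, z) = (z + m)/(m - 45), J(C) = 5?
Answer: -207602389/12 ≈ -1.7300e+7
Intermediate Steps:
u(m, z) = (m + z)/(-45 + m)
X = 9 (X = (5 - 8)² = (-3)² = 9)
(4733 + X)*(u((-5 - 13)/(-26 + 32), 65) - 3647) = (4733 + 9)*(((-5 - 13)/(-26 + 32) + 65)/(-45 + (-5 - 13)/(-26 + 32)) - 3647) = 4742*((-18/6 + 65)/(-45 - 18/6) - 3647) = 4742*((-18*⅙ + 65)/(-45 - 18*⅙) - 3647) = 4742*((-3 + 65)/(-45 - 3) - 3647) = 4742*(62/(-48) - 3647) = 4742*(-1/48*62 - 3647) = 4742*(-31/24 - 3647) = 4742*(-87559/24) = -207602389/12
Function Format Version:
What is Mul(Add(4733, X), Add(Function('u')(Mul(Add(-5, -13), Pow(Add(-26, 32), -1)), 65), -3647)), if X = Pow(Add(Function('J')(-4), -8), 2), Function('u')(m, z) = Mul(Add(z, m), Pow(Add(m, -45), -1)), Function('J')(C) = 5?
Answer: Rational(-207602389, 12) ≈ -1.7300e+7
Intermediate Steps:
Function('u')(m, z) = Mul(Pow(Add(-45, m), -1), Add(m, z)) (Function('u')(m, z) = Mul(Add(m, z), Pow(Add(-45, m), -1)) = Mul(Pow(Add(-45, m), -1), Add(m, z)))
X = 9 (X = Pow(Add(5, -8), 2) = Pow(-3, 2) = 9)
Mul(Add(4733, X), Add(Function('u')(Mul(Add(-5, -13), Pow(Add(-26, 32), -1)), 65), -3647)) = Mul(Add(4733, 9), Add(Mul(Pow(Add(-45, Mul(Add(-5, -13), Pow(Add(-26, 32), -1))), -1), Add(Mul(Add(-5, -13), Pow(Add(-26, 32), -1)), 65)), -3647)) = Mul(4742, Add(Mul(Pow(Add(-45, Mul(-18, Pow(6, -1))), -1), Add(Mul(-18, Pow(6, -1)), 65)), -3647)) = Mul(4742, Add(Mul(Pow(Add(-45, Mul(-18, Rational(1, 6))), -1), Add(Mul(-18, Rational(1, 6)), 65)), -3647)) = Mul(4742, Add(Mul(Pow(Add(-45, -3), -1), Add(-3, 65)), -3647)) = Mul(4742, Add(Mul(Pow(-48, -1), 62), -3647)) = Mul(4742, Add(Mul(Rational(-1, 48), 62), -3647)) = Mul(4742, Add(Rational(-31, 24), -3647)) = Mul(4742, Rational(-87559, 24)) = Rational(-207602389, 12)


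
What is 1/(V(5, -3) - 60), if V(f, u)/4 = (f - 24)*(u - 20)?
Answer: 1/1688 ≈ 0.00059242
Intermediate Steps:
V(f, u) = 4*(-24 + f)*(-20 + u) (V(f, u) = 4*((f - 24)*(u - 20)) = 4*((-24 + f)*(-20 + u)) = 4*(-24 + f)*(-20 + u))
1/(V(5, -3) - 60) = 1/((1920 - 96*(-3) - 80*5 + 4*5*(-3)) - 60) = 1/((1920 + 288 - 400 - 60) - 60) = 1/(1748 - 60) = 1/1688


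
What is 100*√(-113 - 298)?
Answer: 100*I*√411 ≈ 2027.3*I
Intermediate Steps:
100*√(-113 - 298) = 100*√(-411) = 100*(I*√411) = 100*I*√411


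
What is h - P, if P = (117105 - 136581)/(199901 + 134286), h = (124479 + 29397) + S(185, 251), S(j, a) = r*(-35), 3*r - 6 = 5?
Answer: 154141472869/1002561 ≈ 1.5375e+5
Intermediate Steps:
r = 11/3 (r = 2 + (⅓)*5 = 2 + 5/3 = 11/3 ≈ 3.6667)
S(j, a) = -385/3 (S(j, a) = (11/3)*(-35) = -385/3)
h = 461243/3 (h = (124479 + 29397) - 385/3 = 153876 - 385/3 = 461243/3 ≈ 1.5375e+5)
P = -19476/334187 ≈ -0.058279
h - P = 461243/3 - 1*(-19476/334187) = 461243/3 + 19476/334187 = 154141472869/1002561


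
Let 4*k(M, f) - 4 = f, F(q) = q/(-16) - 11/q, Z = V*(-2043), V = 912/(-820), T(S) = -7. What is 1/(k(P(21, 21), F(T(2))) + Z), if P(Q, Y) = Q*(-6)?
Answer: 91840/208818157 ≈ 0.00043981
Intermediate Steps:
V = -228/205 (V = 912*(-1/820) = -228/205 ≈ -1.1122)
Z = 465804/205 (Z = -228/205*(-2043) = 465804/205 ≈ 2272.2)
F(q) = -11/q - q/16 (F(q) = q*(-1/16) - 11/q = -q/16 - 11/q = -11/q - q/16)
P(Q, Y) = -6*Q
k(M, f) = 1 + f/4
1/(k(P(21, 21), F(T(2))) + Z) = 1/((1 + (-11/(-7) - 1/16*(-7))/4) + 465804/205) = 1/((1 + (-11*(-⅐) + 7/16)/4) + 465804/205) = 1/((1 + (11/7 + 7/16)/4) + 465804/205) = 1/((1 + (¼)*(225/112)) + 465804/205) = 1/((1 + 225/448) + 465804/205) = 1/(673/448 + 465804/205) = 1/(208818157/91840) = 91840/208818157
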